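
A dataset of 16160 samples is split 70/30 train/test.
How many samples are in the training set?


Test set = 16160 * 30% = 4848. Training set = 16160 - 4848 = 11312.

11312


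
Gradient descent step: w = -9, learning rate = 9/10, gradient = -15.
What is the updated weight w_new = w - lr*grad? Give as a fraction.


w_new = -9 - 9/10 * -15 = -9 - -27/2 = 9/2.

9/2


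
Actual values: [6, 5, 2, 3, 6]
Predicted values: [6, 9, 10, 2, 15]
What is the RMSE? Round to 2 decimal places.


MSE = 32.4000. RMSE = sqrt(32.4000) = 5.69.

5.69


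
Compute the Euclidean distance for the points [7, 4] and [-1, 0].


d = sqrt(sum of squared differences). (7--1)^2=64, (4-0)^2=16. Sum = 80.

sqrt(80)


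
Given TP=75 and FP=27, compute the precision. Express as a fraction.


Precision = TP / (TP + FP) = 75 / 102 = 25/34.

25/34


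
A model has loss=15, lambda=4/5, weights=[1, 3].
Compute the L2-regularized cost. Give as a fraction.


L2 sq norm = sum(w^2) = 10. J = 15 + 4/5 * 10 = 23.

23


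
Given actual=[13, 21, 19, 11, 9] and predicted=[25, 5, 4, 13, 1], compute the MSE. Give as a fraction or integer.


MSE = (1/5) * ((13-25)^2=144 + (21-5)^2=256 + (19-4)^2=225 + (11-13)^2=4 + (9-1)^2=64). Sum = 693. MSE = 693/5.

693/5


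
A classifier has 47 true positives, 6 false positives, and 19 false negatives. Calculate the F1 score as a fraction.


Precision = 47/53 = 47/53. Recall = 47/66 = 47/66. F1 = 2*P*R/(P+R) = 94/119.

94/119


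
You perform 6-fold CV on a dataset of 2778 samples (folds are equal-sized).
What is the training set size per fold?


Each validation fold has 2778/6 = 463 samples. Training set = 2778 - 463 = 2315.

2315


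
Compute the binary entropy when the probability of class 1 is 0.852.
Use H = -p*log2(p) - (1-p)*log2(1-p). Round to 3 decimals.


H = -0.852*log2(0.852) - 0.148*log2(0.148) = 0.605.

0.605


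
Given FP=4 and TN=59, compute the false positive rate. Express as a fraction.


FPR = FP / (FP + TN) = 4 / 63 = 4/63.

4/63


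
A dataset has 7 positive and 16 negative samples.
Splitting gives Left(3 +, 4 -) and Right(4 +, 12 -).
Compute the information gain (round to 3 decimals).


H(parent) = 0.8865. H(left) = 0.9852, H(right) = 0.8113. Weighted = (7/23)*0.9852 + (16/23)*0.8113 = 0.8642. IG = 0.8865 - 0.8642 = 0.0223, which rounds to 0.022.

0.022


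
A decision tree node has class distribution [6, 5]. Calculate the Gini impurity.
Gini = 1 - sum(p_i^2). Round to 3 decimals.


Total = 11. Proportions: 6/11, 5/11. sum(p_i^2) = 0.5041. Gini = 1 - 0.5041 = 0.4959, which rounds to 0.496.

0.496


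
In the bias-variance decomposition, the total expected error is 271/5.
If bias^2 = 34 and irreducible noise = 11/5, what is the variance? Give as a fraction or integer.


Total error = bias^2 + variance + irreducible noise. So variance = 271/5 - 34 - 11/5 = 18.

18


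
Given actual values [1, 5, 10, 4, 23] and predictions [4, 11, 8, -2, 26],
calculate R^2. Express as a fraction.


Mean(y) = 43/5. SS_res = 94. SS_tot = 1506/5. R^2 = 1 - 94/(1506/5) = 518/753.

518/753


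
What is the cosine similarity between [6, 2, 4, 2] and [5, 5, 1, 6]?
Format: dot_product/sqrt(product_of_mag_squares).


dot = 56. |a|^2 = 60, |b|^2 = 87. cos = 56/sqrt(5220).

56/sqrt(5220)


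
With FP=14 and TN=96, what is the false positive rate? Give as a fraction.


FPR = FP / (FP + TN) = 14 / 110 = 7/55.

7/55


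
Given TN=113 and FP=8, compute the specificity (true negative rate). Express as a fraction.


Specificity = TN / (TN + FP) = 113 / 121 = 113/121.

113/121


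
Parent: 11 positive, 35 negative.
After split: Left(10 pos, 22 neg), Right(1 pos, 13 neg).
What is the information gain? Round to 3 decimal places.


H(parent) = 0.7936. H(left) = 0.8960, H(right) = 0.3712. Weighted = (32/46)*0.8960 + (14/46)*0.3712 = 0.7363. IG = 0.7936 - 0.7363 = 0.0573, which rounds to 0.057.

0.057


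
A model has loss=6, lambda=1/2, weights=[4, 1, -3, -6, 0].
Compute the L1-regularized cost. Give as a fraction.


L1 norm = sum(|w|) = 14. J = 6 + 1/2 * 14 = 13.

13


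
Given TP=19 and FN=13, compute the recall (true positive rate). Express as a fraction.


Recall = TP / (TP + FN) = 19 / 32 = 19/32.

19/32


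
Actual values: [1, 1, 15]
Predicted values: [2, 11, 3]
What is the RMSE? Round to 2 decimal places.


MSE = 81.6667. RMSE = sqrt(81.6667) = 9.04.

9.04


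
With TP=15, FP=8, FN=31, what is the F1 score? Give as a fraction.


Precision = 15/23 = 15/23. Recall = 15/46 = 15/46. F1 = 2*P*R/(P+R) = 10/23.

10/23


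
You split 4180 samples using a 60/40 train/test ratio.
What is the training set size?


Test set = 4180 * 40% = 1672. Training set = 4180 - 1672 = 2508.

2508


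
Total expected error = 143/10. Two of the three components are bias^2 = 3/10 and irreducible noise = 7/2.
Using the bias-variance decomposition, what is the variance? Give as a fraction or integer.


Total error = bias^2 + variance + irreducible noise. So variance = 143/10 - 3/10 - 7/2 = 21/2.

21/2


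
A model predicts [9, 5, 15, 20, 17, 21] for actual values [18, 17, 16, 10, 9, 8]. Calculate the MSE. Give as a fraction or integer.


MSE = (1/6) * ((18-9)^2=81 + (17-5)^2=144 + (16-15)^2=1 + (10-20)^2=100 + (9-17)^2=64 + (8-21)^2=169). Sum = 559. MSE = 559/6.

559/6


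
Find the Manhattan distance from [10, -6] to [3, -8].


d = sum of absolute differences: |10-3|=7 + |-6--8|=2 = 9.

9


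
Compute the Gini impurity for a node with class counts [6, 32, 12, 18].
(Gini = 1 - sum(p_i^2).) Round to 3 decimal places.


Total = 68. Proportions: 6/68, 32/68, 12/68, 18/68. sum(p_i^2) = 0.3304. Gini = 1 - 0.3304 = 0.6696, which rounds to 0.670.

0.670


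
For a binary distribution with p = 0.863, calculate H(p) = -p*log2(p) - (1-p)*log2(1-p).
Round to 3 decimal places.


H = -0.863*log2(0.863) - 0.137*log2(0.137) = 0.576.

0.576


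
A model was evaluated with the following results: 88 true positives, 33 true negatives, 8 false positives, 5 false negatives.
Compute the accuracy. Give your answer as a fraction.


Accuracy = (TP + TN) / (TP + TN + FP + FN) = (88 + 33) / 134 = 121/134.

121/134


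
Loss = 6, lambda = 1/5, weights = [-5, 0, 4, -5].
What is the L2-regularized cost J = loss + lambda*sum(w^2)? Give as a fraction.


L2 sq norm = sum(w^2) = 66. J = 6 + 1/5 * 66 = 96/5.

96/5


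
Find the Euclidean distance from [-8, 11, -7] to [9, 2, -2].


d = sqrt(sum of squared differences). (-8-9)^2=289, (11-2)^2=81, (-7--2)^2=25. Sum = 395.

sqrt(395)


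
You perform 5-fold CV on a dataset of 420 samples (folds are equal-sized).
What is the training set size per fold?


Each validation fold has 420/5 = 84 samples. Training set = 420 - 84 = 336.

336


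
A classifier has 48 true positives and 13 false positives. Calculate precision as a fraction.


Precision = TP / (TP + FP) = 48 / 61 = 48/61.

48/61


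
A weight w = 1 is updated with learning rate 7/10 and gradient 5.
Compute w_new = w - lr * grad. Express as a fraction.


w_new = 1 - 7/10 * 5 = 1 - 7/2 = -5/2.

-5/2


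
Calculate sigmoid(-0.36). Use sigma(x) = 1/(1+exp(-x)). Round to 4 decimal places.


sigma(-0.36) = 1/(1+e^(0.36)) = 1/(1+1.433329) = 1/2.433329 = 0.4110.

0.4110


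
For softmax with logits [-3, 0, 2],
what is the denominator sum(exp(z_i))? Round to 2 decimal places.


Denom = e^-3=0.0498 + e^0=1.0000 + e^2=7.3891. Sum = 8.4389, which rounds to 8.44.

8.44


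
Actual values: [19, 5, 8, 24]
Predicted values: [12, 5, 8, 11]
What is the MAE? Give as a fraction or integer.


MAE = (1/4) * (|19-12|=7 + |5-5|=0 + |8-8|=0 + |24-11|=13). Sum = 20. MAE = 5.

5


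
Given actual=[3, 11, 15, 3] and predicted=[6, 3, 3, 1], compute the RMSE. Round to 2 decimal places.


MSE = 55.2500. RMSE = sqrt(55.2500) = 7.43.

7.43


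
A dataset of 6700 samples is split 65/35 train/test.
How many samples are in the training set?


Test set = 6700 * 35% = 2345. Training set = 6700 - 2345 = 4355.

4355


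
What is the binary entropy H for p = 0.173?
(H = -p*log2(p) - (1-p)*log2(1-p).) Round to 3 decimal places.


H = -0.173*log2(0.173) - 0.827*log2(0.827) = 0.665.

0.665


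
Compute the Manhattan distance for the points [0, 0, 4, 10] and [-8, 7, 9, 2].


d = sum of absolute differences: |0--8|=8 + |0-7|=7 + |4-9|=5 + |10-2|=8 = 28.

28


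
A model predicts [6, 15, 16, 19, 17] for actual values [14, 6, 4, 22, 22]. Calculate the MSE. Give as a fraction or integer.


MSE = (1/5) * ((14-6)^2=64 + (6-15)^2=81 + (4-16)^2=144 + (22-19)^2=9 + (22-17)^2=25). Sum = 323. MSE = 323/5.

323/5


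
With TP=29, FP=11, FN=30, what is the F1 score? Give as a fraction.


Precision = 29/40 = 29/40. Recall = 29/59 = 29/59. F1 = 2*P*R/(P+R) = 58/99.

58/99


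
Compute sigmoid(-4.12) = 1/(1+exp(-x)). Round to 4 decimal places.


sigma(-4.12) = 1/(1+e^(4.12)) = 1/(1+61.559242) = 1/62.559242 = 0.0160.

0.0160


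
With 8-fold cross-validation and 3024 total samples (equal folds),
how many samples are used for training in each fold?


Each validation fold has 3024/8 = 378 samples. Training set = 3024 - 378 = 2646.

2646


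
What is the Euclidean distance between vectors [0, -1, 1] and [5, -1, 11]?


d = sqrt(sum of squared differences). (0-5)^2=25, (-1--1)^2=0, (1-11)^2=100. Sum = 125.

sqrt(125)


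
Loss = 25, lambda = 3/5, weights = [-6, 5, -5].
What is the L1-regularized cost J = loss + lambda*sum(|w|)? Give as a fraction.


L1 norm = sum(|w|) = 16. J = 25 + 3/5 * 16 = 173/5.

173/5


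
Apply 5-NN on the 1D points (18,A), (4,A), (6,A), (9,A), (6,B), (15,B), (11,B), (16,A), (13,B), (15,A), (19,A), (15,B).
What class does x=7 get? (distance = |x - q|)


Distances: |18-7|=11, |4-7|=3, |6-7|=1, |9-7|=2, |6-7|=1, |15-7|=8, |11-7|=4, |16-7|=9, |13-7|=6, |15-7|=8, |19-7|=12, |15-7|=8. 5 nearest: (6,A), (6,B), (9,A), (4,A), (11,B). Counts: {'A': 3, 'B': 2}. Majority class: A.

A


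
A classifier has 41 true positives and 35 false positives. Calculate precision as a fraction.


Precision = TP / (TP + FP) = 41 / 76 = 41/76.

41/76


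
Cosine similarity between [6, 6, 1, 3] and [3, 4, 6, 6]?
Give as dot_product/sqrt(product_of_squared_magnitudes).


dot = 66. |a|^2 = 82, |b|^2 = 97. cos = 66/sqrt(7954).

66/sqrt(7954)


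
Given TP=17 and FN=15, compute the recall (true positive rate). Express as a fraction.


Recall = TP / (TP + FN) = 17 / 32 = 17/32.

17/32


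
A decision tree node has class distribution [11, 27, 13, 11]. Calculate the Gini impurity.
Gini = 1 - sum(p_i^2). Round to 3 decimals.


Total = 62. Proportions: 11/62, 27/62, 13/62, 11/62. sum(p_i^2) = 0.2966. Gini = 1 - 0.2966 = 0.7034, which rounds to 0.703.

0.703


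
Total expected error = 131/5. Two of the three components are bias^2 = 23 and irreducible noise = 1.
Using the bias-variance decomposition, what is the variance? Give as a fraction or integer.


Total error = bias^2 + variance + irreducible noise. So variance = 131/5 - 23 - 1 = 11/5.

11/5


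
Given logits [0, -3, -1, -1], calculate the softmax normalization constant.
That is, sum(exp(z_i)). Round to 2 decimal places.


Denom = e^0=1.0000 + e^-3=0.0498 + e^-1=0.3679 + e^-1=0.3679. Sum = 1.7856, which rounds to 1.79.

1.79


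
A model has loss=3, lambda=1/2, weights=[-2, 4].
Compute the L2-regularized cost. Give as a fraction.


L2 sq norm = sum(w^2) = 20. J = 3 + 1/2 * 20 = 13.

13


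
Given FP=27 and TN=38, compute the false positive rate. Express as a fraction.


FPR = FP / (FP + TN) = 27 / 65 = 27/65.

27/65


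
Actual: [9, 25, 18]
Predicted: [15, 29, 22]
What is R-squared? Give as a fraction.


Mean(y) = 52/3. SS_res = 68. SS_tot = 386/3. R^2 = 1 - 68/(386/3) = 91/193.

91/193


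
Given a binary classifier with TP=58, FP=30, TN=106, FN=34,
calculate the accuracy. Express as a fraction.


Accuracy = (TP + TN) / (TP + TN + FP + FN) = (58 + 106) / 228 = 41/57.

41/57


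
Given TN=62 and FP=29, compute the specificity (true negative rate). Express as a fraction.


Specificity = TN / (TN + FP) = 62 / 91 = 62/91.

62/91


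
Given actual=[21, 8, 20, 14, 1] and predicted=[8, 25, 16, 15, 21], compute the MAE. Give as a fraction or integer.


MAE = (1/5) * (|21-8|=13 + |8-25|=17 + |20-16|=4 + |14-15|=1 + |1-21|=20). Sum = 55. MAE = 11.

11


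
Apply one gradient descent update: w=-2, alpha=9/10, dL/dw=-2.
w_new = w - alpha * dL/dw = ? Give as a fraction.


w_new = -2 - 9/10 * -2 = -2 - -9/5 = -1/5.

-1/5


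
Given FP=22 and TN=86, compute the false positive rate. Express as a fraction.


FPR = FP / (FP + TN) = 22 / 108 = 11/54.

11/54


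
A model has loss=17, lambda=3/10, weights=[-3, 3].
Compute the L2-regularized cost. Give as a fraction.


L2 sq norm = sum(w^2) = 18. J = 17 + 3/10 * 18 = 112/5.

112/5


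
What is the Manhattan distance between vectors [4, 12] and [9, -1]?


d = sum of absolute differences: |4-9|=5 + |12--1|=13 = 18.

18


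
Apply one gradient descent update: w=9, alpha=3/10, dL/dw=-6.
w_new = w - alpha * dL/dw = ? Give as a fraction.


w_new = 9 - 3/10 * -6 = 9 - -9/5 = 54/5.

54/5


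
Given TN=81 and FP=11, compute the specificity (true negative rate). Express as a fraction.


Specificity = TN / (TN + FP) = 81 / 92 = 81/92.

81/92


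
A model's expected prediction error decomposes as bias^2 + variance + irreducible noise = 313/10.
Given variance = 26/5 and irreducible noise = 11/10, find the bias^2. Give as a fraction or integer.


Total error = bias^2 + variance + irreducible noise. So bias^2 = 313/10 - 26/5 - 11/10 = 25.

25


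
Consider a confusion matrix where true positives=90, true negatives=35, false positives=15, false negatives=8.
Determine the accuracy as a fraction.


Accuracy = (TP + TN) / (TP + TN + FP + FN) = (90 + 35) / 148 = 125/148.

125/148


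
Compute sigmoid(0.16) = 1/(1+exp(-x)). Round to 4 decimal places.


sigma(0.16) = 1/(1+e^(-0.16)) = 1/(1+0.852144) = 1/1.852144 = 0.5399.

0.5399


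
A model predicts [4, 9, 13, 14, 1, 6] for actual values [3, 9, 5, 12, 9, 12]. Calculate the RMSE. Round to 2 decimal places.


MSE = 28.1667. RMSE = sqrt(28.1667) = 5.31.

5.31


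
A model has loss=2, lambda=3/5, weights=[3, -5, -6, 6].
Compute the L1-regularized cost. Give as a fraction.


L1 norm = sum(|w|) = 20. J = 2 + 3/5 * 20 = 14.

14


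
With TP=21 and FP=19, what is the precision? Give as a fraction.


Precision = TP / (TP + FP) = 21 / 40 = 21/40.

21/40


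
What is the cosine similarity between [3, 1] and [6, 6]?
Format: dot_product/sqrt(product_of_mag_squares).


dot = 24. |a|^2 = 10, |b|^2 = 72. cos = 24/sqrt(720).

24/sqrt(720)


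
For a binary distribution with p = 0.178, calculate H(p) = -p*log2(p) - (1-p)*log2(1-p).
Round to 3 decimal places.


H = -0.178*log2(0.178) - 0.822*log2(0.822) = 0.676.

0.676


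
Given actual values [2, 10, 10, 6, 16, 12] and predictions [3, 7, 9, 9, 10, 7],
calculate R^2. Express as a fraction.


Mean(y) = 28/3. SS_res = 81. SS_tot = 352/3. R^2 = 1 - 81/(352/3) = 109/352.

109/352


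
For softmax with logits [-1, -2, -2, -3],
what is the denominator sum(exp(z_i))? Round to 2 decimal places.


Denom = e^-1=0.3679 + e^-2=0.1353 + e^-2=0.1353 + e^-3=0.0498. Sum = 0.6883, which rounds to 0.69.

0.69


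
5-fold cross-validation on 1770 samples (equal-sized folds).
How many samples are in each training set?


Each validation fold has 1770/5 = 354 samples. Training set = 1770 - 354 = 1416.

1416


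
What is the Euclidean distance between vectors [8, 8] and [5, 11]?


d = sqrt(sum of squared differences). (8-5)^2=9, (8-11)^2=9. Sum = 18.

sqrt(18)


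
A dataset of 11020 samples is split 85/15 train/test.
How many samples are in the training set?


Test set = 11020 * 15% = 1653. Training set = 11020 - 1653 = 9367.

9367


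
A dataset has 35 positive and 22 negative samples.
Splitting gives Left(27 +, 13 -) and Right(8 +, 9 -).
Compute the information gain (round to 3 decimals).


H(parent) = 0.9621. H(left) = 0.9097, H(right) = 0.9975. Weighted = (40/57)*0.9097 + (17/57)*0.9975 = 0.9359. IG = 0.9621 - 0.9359 = 0.0262, which rounds to 0.026.

0.026


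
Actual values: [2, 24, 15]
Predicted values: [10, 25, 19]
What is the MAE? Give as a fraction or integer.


MAE = (1/3) * (|2-10|=8 + |24-25|=1 + |15-19|=4). Sum = 13. MAE = 13/3.

13/3


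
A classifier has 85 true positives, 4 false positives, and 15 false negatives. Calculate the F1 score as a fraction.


Precision = 85/89 = 85/89. Recall = 85/100 = 17/20. F1 = 2*P*R/(P+R) = 170/189.

170/189


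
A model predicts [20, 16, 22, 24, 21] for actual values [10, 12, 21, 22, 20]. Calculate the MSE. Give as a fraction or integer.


MSE = (1/5) * ((10-20)^2=100 + (12-16)^2=16 + (21-22)^2=1 + (22-24)^2=4 + (20-21)^2=1). Sum = 122. MSE = 122/5.

122/5


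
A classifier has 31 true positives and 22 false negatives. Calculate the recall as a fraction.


Recall = TP / (TP + FN) = 31 / 53 = 31/53.

31/53


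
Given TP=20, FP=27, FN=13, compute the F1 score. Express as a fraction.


Precision = 20/47 = 20/47. Recall = 20/33 = 20/33. F1 = 2*P*R/(P+R) = 1/2.

1/2


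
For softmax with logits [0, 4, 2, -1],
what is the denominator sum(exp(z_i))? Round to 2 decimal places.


Denom = e^0=1.0000 + e^4=54.5982 + e^2=7.3891 + e^-1=0.3679. Sum = 63.3552, which rounds to 63.36.

63.36


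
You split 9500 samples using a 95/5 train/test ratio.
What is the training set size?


Test set = 9500 * 5% = 475. Training set = 9500 - 475 = 9025.

9025


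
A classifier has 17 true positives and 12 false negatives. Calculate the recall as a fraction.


Recall = TP / (TP + FN) = 17 / 29 = 17/29.

17/29


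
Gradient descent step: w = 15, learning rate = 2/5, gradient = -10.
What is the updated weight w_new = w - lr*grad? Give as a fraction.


w_new = 15 - 2/5 * -10 = 15 - -4 = 19.

19


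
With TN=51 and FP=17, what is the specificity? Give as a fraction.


Specificity = TN / (TN + FP) = 51 / 68 = 3/4.

3/4


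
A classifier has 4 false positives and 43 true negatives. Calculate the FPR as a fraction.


FPR = FP / (FP + TN) = 4 / 47 = 4/47.

4/47


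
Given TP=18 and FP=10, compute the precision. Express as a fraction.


Precision = TP / (TP + FP) = 18 / 28 = 9/14.

9/14


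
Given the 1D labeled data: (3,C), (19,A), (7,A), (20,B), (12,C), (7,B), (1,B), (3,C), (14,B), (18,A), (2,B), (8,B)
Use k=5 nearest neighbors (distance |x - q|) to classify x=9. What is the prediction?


Distances: |3-9|=6, |19-9|=10, |7-9|=2, |20-9|=11, |12-9|=3, |7-9|=2, |1-9|=8, |3-9|=6, |14-9|=5, |18-9|=9, |2-9|=7, |8-9|=1. 5 nearest: (8,B), (7,A), (7,B), (12,C), (14,B). Counts: {'B': 3, 'A': 1, 'C': 1}. Majority class: B.

B


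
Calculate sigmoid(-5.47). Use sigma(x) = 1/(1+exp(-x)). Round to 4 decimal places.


sigma(-5.47) = 1/(1+e^(5.47)) = 1/(1+237.460193) = 1/238.460193 = 0.0042.

0.0042


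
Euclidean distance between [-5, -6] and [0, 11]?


d = sqrt(sum of squared differences). (-5-0)^2=25, (-6-11)^2=289. Sum = 314.

sqrt(314)


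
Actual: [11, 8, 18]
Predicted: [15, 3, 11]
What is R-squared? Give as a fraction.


Mean(y) = 37/3. SS_res = 90. SS_tot = 158/3. R^2 = 1 - 90/(158/3) = -56/79.

-56/79


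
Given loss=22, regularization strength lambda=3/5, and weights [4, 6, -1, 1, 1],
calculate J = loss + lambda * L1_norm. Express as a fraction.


L1 norm = sum(|w|) = 13. J = 22 + 3/5 * 13 = 149/5.

149/5


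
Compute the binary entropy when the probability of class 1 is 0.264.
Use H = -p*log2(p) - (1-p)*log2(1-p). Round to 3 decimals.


H = -0.264*log2(0.264) - 0.736*log2(0.736) = 0.833.

0.833


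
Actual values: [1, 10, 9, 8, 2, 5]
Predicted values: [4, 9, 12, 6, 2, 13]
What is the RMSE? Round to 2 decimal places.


MSE = 14.5000. RMSE = sqrt(14.5000) = 3.81.

3.81


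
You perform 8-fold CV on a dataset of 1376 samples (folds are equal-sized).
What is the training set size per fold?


Each validation fold has 1376/8 = 172 samples. Training set = 1376 - 172 = 1204.

1204


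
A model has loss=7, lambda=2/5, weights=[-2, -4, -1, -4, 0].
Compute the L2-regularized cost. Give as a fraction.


L2 sq norm = sum(w^2) = 37. J = 7 + 2/5 * 37 = 109/5.

109/5


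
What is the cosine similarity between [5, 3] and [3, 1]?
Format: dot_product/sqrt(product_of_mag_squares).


dot = 18. |a|^2 = 34, |b|^2 = 10. cos = 18/sqrt(340).

18/sqrt(340)


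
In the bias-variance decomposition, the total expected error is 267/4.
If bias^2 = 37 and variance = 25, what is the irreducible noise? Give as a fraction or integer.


Total error = bias^2 + variance + irreducible noise. So irreducible noise = 267/4 - 37 - 25 = 19/4.

19/4


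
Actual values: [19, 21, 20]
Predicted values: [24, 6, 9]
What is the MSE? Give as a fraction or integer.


MSE = (1/3) * ((19-24)^2=25 + (21-6)^2=225 + (20-9)^2=121). Sum = 371. MSE = 371/3.

371/3


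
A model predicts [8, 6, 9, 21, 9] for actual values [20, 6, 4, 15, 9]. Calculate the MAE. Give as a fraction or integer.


MAE = (1/5) * (|20-8|=12 + |6-6|=0 + |4-9|=5 + |15-21|=6 + |9-9|=0). Sum = 23. MAE = 23/5.

23/5


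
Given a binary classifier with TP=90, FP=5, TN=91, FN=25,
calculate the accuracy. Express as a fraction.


Accuracy = (TP + TN) / (TP + TN + FP + FN) = (90 + 91) / 211 = 181/211.

181/211


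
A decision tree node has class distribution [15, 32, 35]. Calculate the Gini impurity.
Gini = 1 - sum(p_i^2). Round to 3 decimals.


Total = 82. Proportions: 15/82, 32/82, 35/82. sum(p_i^2) = 0.3679. Gini = 1 - 0.3679 = 0.6321, which rounds to 0.632.

0.632


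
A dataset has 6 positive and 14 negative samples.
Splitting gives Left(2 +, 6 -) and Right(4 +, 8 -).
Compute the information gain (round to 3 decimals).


H(parent) = 0.8813. H(left) = 0.8113, H(right) = 0.9183. Weighted = (8/20)*0.8113 + (12/20)*0.9183 = 0.8755. IG = 0.8813 - 0.8755 = 0.0058, which rounds to 0.006.

0.006


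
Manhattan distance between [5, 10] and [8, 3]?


d = sum of absolute differences: |5-8|=3 + |10-3|=7 = 10.

10


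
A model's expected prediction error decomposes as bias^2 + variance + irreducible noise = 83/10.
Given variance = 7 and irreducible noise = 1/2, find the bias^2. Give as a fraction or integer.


Total error = bias^2 + variance + irreducible noise. So bias^2 = 83/10 - 7 - 1/2 = 4/5.

4/5


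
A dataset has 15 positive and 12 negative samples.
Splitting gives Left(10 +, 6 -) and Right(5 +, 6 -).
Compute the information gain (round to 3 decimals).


H(parent) = 0.9911. H(left) = 0.9544, H(right) = 0.9940. Weighted = (16/27)*0.9544 + (11/27)*0.9940 = 0.9705. IG = 0.9911 - 0.9705 = 0.0206, which rounds to 0.021.

0.021


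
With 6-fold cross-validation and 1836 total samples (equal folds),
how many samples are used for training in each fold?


Each validation fold has 1836/6 = 306 samples. Training set = 1836 - 306 = 1530.

1530


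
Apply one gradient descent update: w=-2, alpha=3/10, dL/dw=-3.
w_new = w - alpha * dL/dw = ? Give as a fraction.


w_new = -2 - 3/10 * -3 = -2 - -9/10 = -11/10.

-11/10


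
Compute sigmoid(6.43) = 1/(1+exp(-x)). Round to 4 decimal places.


sigma(6.43) = 1/(1+e^(-6.43)) = 1/(1+0.001612) = 1/1.001612 = 0.9984.

0.9984


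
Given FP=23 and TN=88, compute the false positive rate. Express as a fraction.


FPR = FP / (FP + TN) = 23 / 111 = 23/111.

23/111


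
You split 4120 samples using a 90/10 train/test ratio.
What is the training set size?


Test set = 4120 * 10% = 412. Training set = 4120 - 412 = 3708.

3708


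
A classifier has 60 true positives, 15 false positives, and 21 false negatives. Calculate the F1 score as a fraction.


Precision = 60/75 = 4/5. Recall = 60/81 = 20/27. F1 = 2*P*R/(P+R) = 10/13.

10/13


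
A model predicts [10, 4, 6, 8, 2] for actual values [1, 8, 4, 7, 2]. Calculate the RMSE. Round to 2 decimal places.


MSE = 20.4000. RMSE = sqrt(20.4000) = 4.52.

4.52


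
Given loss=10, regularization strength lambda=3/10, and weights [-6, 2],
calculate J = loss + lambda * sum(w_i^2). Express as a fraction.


L2 sq norm = sum(w^2) = 40. J = 10 + 3/10 * 40 = 22.

22


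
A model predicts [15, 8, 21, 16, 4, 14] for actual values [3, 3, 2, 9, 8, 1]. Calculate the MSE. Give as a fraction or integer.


MSE = (1/6) * ((3-15)^2=144 + (3-8)^2=25 + (2-21)^2=361 + (9-16)^2=49 + (8-4)^2=16 + (1-14)^2=169). Sum = 764. MSE = 382/3.

382/3


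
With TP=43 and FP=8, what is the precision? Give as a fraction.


Precision = TP / (TP + FP) = 43 / 51 = 43/51.

43/51


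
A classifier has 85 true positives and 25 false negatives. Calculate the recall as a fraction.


Recall = TP / (TP + FN) = 85 / 110 = 17/22.

17/22


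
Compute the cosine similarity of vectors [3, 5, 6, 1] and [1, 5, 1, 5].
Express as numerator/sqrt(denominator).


dot = 39. |a|^2 = 71, |b|^2 = 52. cos = 39/sqrt(3692).

39/sqrt(3692)


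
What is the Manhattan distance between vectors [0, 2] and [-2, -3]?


d = sum of absolute differences: |0--2|=2 + |2--3|=5 = 7.

7


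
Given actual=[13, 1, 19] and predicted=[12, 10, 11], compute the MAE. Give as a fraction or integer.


MAE = (1/3) * (|13-12|=1 + |1-10|=9 + |19-11|=8). Sum = 18. MAE = 6.

6


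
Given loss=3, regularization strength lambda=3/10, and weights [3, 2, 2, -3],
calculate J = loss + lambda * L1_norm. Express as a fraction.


L1 norm = sum(|w|) = 10. J = 3 + 3/10 * 10 = 6.

6


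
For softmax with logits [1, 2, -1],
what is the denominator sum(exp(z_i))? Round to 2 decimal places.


Denom = e^1=2.7183 + e^2=7.3891 + e^-1=0.3679. Sum = 10.4753, which rounds to 10.48.

10.48


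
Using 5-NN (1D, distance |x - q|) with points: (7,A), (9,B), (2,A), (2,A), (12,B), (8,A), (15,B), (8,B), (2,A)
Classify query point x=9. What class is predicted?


Distances: |7-9|=2, |9-9|=0, |2-9|=7, |2-9|=7, |12-9|=3, |8-9|=1, |15-9|=6, |8-9|=1, |2-9|=7. 5 nearest: (9,B), (8,A), (8,B), (7,A), (12,B). Counts: {'B': 3, 'A': 2}. Majority class: B.

B


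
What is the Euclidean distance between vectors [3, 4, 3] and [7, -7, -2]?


d = sqrt(sum of squared differences). (3-7)^2=16, (4--7)^2=121, (3--2)^2=25. Sum = 162.

sqrt(162)


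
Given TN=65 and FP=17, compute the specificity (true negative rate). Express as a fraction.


Specificity = TN / (TN + FP) = 65 / 82 = 65/82.

65/82


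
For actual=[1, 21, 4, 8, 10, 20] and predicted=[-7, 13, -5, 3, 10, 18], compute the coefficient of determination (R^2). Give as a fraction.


Mean(y) = 32/3. SS_res = 238. SS_tot = 1018/3. R^2 = 1 - 238/(1018/3) = 152/509.

152/509


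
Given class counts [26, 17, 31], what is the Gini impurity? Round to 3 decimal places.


Total = 74. Proportions: 26/74, 17/74, 31/74. sum(p_i^2) = 0.3517. Gini = 1 - 0.3517 = 0.6483, which rounds to 0.648.

0.648


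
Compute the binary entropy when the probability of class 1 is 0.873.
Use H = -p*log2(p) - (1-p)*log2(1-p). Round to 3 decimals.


H = -0.873*log2(0.873) - 0.127*log2(0.127) = 0.549.

0.549


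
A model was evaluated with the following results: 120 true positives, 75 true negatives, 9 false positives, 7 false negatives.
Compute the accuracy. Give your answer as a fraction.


Accuracy = (TP + TN) / (TP + TN + FP + FN) = (120 + 75) / 211 = 195/211.

195/211


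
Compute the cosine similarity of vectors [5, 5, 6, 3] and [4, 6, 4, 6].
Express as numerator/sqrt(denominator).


dot = 92. |a|^2 = 95, |b|^2 = 104. cos = 92/sqrt(9880).

92/sqrt(9880)


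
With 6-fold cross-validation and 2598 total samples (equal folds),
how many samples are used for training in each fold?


Each validation fold has 2598/6 = 433 samples. Training set = 2598 - 433 = 2165.

2165


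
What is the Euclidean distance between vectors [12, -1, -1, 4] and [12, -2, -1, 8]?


d = sqrt(sum of squared differences). (12-12)^2=0, (-1--2)^2=1, (-1--1)^2=0, (4-8)^2=16. Sum = 17.

sqrt(17)


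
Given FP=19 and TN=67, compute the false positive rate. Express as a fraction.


FPR = FP / (FP + TN) = 19 / 86 = 19/86.

19/86


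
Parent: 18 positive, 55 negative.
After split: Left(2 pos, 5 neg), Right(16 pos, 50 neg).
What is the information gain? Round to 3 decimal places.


H(parent) = 0.8058. H(left) = 0.8631, H(right) = 0.7990. Weighted = (7/73)*0.8631 + (66/73)*0.7990 = 0.8051. IG = 0.8058 - 0.8051 = 0.0007, which rounds to 0.001.

0.001


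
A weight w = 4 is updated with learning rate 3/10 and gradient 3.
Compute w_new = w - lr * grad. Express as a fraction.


w_new = 4 - 3/10 * 3 = 4 - 9/10 = 31/10.

31/10


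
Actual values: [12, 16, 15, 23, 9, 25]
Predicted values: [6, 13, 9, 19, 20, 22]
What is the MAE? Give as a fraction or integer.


MAE = (1/6) * (|12-6|=6 + |16-13|=3 + |15-9|=6 + |23-19|=4 + |9-20|=11 + |25-22|=3). Sum = 33. MAE = 11/2.

11/2


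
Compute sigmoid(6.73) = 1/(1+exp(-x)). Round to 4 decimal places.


sigma(6.73) = 1/(1+e^(-6.73)) = 1/(1+0.001195) = 1/1.001195 = 0.9988.

0.9988


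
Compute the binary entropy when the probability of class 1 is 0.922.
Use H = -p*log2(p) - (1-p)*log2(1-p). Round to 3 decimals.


H = -0.922*log2(0.922) - 0.078*log2(0.078) = 0.395.

0.395


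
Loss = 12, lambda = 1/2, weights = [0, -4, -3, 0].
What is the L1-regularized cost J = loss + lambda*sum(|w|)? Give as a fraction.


L1 norm = sum(|w|) = 7. J = 12 + 1/2 * 7 = 31/2.

31/2


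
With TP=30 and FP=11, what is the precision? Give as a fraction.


Precision = TP / (TP + FP) = 30 / 41 = 30/41.

30/41


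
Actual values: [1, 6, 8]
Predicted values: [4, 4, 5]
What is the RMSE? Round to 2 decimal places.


MSE = 7.3333. RMSE = sqrt(7.3333) = 2.71.

2.71


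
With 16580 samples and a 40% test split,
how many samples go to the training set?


Test set = 16580 * 40% = 6632. Training set = 16580 - 6632 = 9948.

9948


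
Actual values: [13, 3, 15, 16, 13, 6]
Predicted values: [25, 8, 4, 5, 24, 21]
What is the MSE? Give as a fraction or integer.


MSE = (1/6) * ((13-25)^2=144 + (3-8)^2=25 + (15-4)^2=121 + (16-5)^2=121 + (13-24)^2=121 + (6-21)^2=225). Sum = 757. MSE = 757/6.

757/6


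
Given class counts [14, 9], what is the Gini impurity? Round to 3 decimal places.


Total = 23. Proportions: 14/23, 9/23. sum(p_i^2) = 0.5236. Gini = 1 - 0.5236 = 0.4764, which rounds to 0.476.

0.476


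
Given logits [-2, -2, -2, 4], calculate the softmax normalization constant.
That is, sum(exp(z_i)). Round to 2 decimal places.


Denom = e^-2=0.1353 + e^-2=0.1353 + e^-2=0.1353 + e^4=54.5982. Sum = 55.0041, which rounds to 55.00.

55.00


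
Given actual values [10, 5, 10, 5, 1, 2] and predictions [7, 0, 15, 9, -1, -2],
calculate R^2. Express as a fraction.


Mean(y) = 11/2. SS_res = 95. SS_tot = 147/2. R^2 = 1 - 95/(147/2) = -43/147.

-43/147


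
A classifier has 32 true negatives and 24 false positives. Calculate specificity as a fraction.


Specificity = TN / (TN + FP) = 32 / 56 = 4/7.

4/7


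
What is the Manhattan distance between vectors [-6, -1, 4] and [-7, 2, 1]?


d = sum of absolute differences: |-6--7|=1 + |-1-2|=3 + |4-1|=3 = 7.

7


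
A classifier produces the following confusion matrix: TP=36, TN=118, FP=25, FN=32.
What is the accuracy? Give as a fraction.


Accuracy = (TP + TN) / (TP + TN + FP + FN) = (36 + 118) / 211 = 154/211.

154/211


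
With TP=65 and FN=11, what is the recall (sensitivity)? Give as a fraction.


Recall = TP / (TP + FN) = 65 / 76 = 65/76.

65/76


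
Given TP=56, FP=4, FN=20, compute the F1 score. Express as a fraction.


Precision = 56/60 = 14/15. Recall = 56/76 = 14/19. F1 = 2*P*R/(P+R) = 14/17.

14/17


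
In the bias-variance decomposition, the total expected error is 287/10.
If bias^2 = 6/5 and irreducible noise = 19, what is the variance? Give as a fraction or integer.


Total error = bias^2 + variance + irreducible noise. So variance = 287/10 - 6/5 - 19 = 17/2.

17/2


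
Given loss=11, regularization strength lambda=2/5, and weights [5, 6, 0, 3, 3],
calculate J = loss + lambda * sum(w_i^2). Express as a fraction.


L2 sq norm = sum(w^2) = 79. J = 11 + 2/5 * 79 = 213/5.

213/5


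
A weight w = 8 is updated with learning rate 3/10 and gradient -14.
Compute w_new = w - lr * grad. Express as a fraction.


w_new = 8 - 3/10 * -14 = 8 - -21/5 = 61/5.

61/5


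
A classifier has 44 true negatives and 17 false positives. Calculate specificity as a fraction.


Specificity = TN / (TN + FP) = 44 / 61 = 44/61.

44/61


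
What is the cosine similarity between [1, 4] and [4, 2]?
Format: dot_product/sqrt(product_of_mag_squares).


dot = 12. |a|^2 = 17, |b|^2 = 20. cos = 12/sqrt(340).

12/sqrt(340)


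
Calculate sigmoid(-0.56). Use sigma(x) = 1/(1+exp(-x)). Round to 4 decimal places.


sigma(-0.56) = 1/(1+e^(0.56)) = 1/(1+1.750673) = 1/2.750673 = 0.3635.

0.3635


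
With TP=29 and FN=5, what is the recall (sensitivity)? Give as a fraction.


Recall = TP / (TP + FN) = 29 / 34 = 29/34.

29/34


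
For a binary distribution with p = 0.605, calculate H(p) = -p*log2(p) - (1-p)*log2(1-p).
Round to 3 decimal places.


H = -0.605*log2(0.605) - 0.395*log2(0.395) = 0.968.

0.968


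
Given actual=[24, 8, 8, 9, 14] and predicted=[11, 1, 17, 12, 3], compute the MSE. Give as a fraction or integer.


MSE = (1/5) * ((24-11)^2=169 + (8-1)^2=49 + (8-17)^2=81 + (9-12)^2=9 + (14-3)^2=121). Sum = 429. MSE = 429/5.

429/5


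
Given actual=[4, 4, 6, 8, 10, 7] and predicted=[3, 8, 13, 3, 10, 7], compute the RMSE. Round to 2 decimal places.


MSE = 15.1667. RMSE = sqrt(15.1667) = 3.89.

3.89


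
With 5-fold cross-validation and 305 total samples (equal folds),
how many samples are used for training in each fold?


Each validation fold has 305/5 = 61 samples. Training set = 305 - 61 = 244.

244


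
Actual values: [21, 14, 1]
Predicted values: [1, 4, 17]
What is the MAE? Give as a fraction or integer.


MAE = (1/3) * (|21-1|=20 + |14-4|=10 + |1-17|=16). Sum = 46. MAE = 46/3.

46/3


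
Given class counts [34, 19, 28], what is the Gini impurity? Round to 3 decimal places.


Total = 81. Proportions: 34/81, 19/81, 28/81. sum(p_i^2) = 0.3507. Gini = 1 - 0.3507 = 0.6493, which rounds to 0.649.

0.649


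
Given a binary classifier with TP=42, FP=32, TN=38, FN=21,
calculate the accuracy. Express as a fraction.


Accuracy = (TP + TN) / (TP + TN + FP + FN) = (42 + 38) / 133 = 80/133.

80/133


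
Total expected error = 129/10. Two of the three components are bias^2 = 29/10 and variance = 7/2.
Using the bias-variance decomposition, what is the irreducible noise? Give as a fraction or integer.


Total error = bias^2 + variance + irreducible noise. So irreducible noise = 129/10 - 29/10 - 7/2 = 13/2.

13/2


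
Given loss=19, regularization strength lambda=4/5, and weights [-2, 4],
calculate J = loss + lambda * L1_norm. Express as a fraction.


L1 norm = sum(|w|) = 6. J = 19 + 4/5 * 6 = 119/5.

119/5


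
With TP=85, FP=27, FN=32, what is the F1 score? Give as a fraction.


Precision = 85/112 = 85/112. Recall = 85/117 = 85/117. F1 = 2*P*R/(P+R) = 170/229.

170/229


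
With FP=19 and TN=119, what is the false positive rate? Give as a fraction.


FPR = FP / (FP + TN) = 19 / 138 = 19/138.

19/138


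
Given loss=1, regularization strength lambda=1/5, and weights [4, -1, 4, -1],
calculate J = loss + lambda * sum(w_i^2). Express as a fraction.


L2 sq norm = sum(w^2) = 34. J = 1 + 1/5 * 34 = 39/5.

39/5


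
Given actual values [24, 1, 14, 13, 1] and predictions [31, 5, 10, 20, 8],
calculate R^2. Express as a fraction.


Mean(y) = 53/5. SS_res = 179. SS_tot = 1906/5. R^2 = 1 - 179/(1906/5) = 1011/1906.

1011/1906


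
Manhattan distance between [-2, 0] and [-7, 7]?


d = sum of absolute differences: |-2--7|=5 + |0-7|=7 = 12.

12


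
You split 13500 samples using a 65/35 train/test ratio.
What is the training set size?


Test set = 13500 * 35% = 4725. Training set = 13500 - 4725 = 8775.

8775


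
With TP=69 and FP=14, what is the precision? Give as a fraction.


Precision = TP / (TP + FP) = 69 / 83 = 69/83.

69/83


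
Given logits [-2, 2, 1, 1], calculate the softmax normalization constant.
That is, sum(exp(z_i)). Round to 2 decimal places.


Denom = e^-2=0.1353 + e^2=7.3891 + e^1=2.7183 + e^1=2.7183. Sum = 12.9610, which rounds to 12.96.

12.96


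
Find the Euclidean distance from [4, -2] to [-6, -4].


d = sqrt(sum of squared differences). (4--6)^2=100, (-2--4)^2=4. Sum = 104.

sqrt(104)


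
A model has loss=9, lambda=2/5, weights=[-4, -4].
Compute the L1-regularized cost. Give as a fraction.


L1 norm = sum(|w|) = 8. J = 9 + 2/5 * 8 = 61/5.

61/5


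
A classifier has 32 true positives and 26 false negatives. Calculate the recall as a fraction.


Recall = TP / (TP + FN) = 32 / 58 = 16/29.

16/29


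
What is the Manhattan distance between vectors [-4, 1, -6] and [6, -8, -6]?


d = sum of absolute differences: |-4-6|=10 + |1--8|=9 + |-6--6|=0 = 19.

19


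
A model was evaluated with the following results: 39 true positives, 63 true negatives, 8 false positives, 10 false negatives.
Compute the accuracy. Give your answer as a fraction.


Accuracy = (TP + TN) / (TP + TN + FP + FN) = (39 + 63) / 120 = 17/20.

17/20


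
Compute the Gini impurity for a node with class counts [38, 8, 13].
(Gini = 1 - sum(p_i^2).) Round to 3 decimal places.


Total = 59. Proportions: 38/59, 8/59, 13/59. sum(p_i^2) = 0.4818. Gini = 1 - 0.4818 = 0.5182, which rounds to 0.518.

0.518


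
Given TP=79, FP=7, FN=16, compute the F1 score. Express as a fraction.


Precision = 79/86 = 79/86. Recall = 79/95 = 79/95. F1 = 2*P*R/(P+R) = 158/181.

158/181


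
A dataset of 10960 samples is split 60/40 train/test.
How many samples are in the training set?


Test set = 10960 * 40% = 4384. Training set = 10960 - 4384 = 6576.

6576


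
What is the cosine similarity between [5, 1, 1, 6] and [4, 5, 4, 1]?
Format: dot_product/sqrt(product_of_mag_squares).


dot = 35. |a|^2 = 63, |b|^2 = 58. cos = 35/sqrt(3654).

35/sqrt(3654)


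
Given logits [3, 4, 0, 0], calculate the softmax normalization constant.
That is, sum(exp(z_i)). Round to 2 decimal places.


Denom = e^3=20.0855 + e^4=54.5982 + e^0=1.0000 + e^0=1.0000. Sum = 76.6837, which rounds to 76.68.

76.68


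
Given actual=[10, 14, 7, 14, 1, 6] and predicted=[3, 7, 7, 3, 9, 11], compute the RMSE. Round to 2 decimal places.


MSE = 51.3333. RMSE = sqrt(51.3333) = 7.16.

7.16


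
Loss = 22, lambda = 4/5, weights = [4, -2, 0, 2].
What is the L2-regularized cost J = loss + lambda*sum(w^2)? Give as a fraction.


L2 sq norm = sum(w^2) = 24. J = 22 + 4/5 * 24 = 206/5.

206/5


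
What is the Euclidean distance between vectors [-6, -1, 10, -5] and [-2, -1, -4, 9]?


d = sqrt(sum of squared differences). (-6--2)^2=16, (-1--1)^2=0, (10--4)^2=196, (-5-9)^2=196. Sum = 408.

sqrt(408)


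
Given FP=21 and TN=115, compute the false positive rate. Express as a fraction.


FPR = FP / (FP + TN) = 21 / 136 = 21/136.

21/136


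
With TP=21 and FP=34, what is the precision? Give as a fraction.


Precision = TP / (TP + FP) = 21 / 55 = 21/55.

21/55


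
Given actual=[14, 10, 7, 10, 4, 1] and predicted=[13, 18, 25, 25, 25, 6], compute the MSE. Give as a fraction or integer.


MSE = (1/6) * ((14-13)^2=1 + (10-18)^2=64 + (7-25)^2=324 + (10-25)^2=225 + (4-25)^2=441 + (1-6)^2=25). Sum = 1080. MSE = 180.

180
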